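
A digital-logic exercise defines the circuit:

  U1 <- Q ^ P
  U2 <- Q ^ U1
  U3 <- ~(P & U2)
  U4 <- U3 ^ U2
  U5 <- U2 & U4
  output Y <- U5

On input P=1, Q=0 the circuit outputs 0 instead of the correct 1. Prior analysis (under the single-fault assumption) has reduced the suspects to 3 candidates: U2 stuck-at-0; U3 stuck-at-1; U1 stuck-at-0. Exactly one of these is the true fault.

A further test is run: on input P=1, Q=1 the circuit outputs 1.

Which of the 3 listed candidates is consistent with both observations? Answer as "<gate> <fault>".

U1 stuck-at-0

Evaluate each candidate on input P=1, Q=1:
  U2 stuck-at-0: U1=0, U2=0 [stuck-at-0], U3=1, U4=1, U5=0 → 0 — eliminated
  U3 stuck-at-1: U1=0, U2=1, U3=1 [stuck-at-1], U4=0, U5=0 → 0 — eliminated
  U1 stuck-at-0: U1=0 [stuck-at-0], U2=1, U3=0, U4=1, U5=1 → 1 — matches
Only U1 stuck-at-0 reproduces the observed 1.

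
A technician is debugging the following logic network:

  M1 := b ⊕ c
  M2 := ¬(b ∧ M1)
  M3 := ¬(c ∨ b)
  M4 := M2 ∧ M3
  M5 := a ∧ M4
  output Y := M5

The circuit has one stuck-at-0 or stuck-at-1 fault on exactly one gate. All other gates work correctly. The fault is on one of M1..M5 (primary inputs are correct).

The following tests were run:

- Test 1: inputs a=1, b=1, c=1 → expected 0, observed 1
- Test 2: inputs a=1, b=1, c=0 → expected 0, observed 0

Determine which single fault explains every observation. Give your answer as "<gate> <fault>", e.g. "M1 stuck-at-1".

Fault-free values for test 1 (a=1, b=1, c=1): M1=0, M2=1, M3=0, M4=0, M5=0, giving Y=0. Observed 1.
Test 1: faults giving observed 1 are {M3 stuck-at-1, M4 stuck-at-1, M5 stuck-at-1}.
Test 2 (a=1, b=1, c=0): fault-free M1=1, M2=0, M3=0, M4=0, M5=0 → 0; observed 0. Eliminates M4 stuck-at-1, M5 stuck-at-1.
Only M3 stuck-at-1 is consistent with every test.

M3 stuck-at-1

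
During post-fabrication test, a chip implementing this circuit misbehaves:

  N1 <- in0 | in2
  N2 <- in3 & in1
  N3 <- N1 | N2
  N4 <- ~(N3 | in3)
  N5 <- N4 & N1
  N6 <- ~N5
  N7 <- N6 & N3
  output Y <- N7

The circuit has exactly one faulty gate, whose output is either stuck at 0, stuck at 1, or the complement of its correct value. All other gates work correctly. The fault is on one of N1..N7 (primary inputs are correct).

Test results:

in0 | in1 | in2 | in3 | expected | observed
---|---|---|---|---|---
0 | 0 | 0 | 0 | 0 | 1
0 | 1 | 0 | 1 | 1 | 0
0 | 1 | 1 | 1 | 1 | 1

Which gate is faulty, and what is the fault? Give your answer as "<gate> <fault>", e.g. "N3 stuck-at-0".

N2 inverted output

Fault-free values for test 1 (in0=0, in1=0, in2=0, in3=0): N1=0, N2=0, N3=0, N4=1, N5=0, N6=1, N7=0, giving Y=0. Observed 1.
Test 1: faults giving observed 1 are {N1 stuck-at-1, N1 inverted output, N2 stuck-at-1, N2 inverted output, N3 stuck-at-1, N3 inverted output, N7 stuck-at-1, N7 inverted output}.
Test 2 (in0=0, in1=1, in2=0, in3=1): fault-free N1=0, N2=1, N3=1, N4=0, N5=0, N6=1, N7=1 → 1; observed 0. Eliminates N1 stuck-at-1, N1 inverted output, N2 stuck-at-1, N3 stuck-at-1, N7 stuck-at-1.
Test 3 (in0=0, in1=1, in2=1, in3=1): fault-free N1=1, N2=1, N3=1, N4=0, N5=0, N6=1, N7=1 → 1; observed 1. Eliminates N3 inverted output, N7 inverted output.
Only N2 inverted output is consistent with every test.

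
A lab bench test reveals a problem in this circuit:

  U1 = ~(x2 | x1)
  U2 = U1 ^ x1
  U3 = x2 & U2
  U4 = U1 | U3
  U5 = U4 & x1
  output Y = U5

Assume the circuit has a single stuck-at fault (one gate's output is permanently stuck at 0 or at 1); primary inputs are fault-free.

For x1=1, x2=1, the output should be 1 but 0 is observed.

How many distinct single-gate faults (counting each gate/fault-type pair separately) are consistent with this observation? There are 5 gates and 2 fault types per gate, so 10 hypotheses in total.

Fault-free: U1=0, U2=1, U3=1, U4=1, U5=1 → 1. Observed 0.
  U1 stuck-at-0: output 1 ✗
  U1 stuck-at-1: output 1 ✗
  U2 stuck-at-0: output 0 ✓
  U2 stuck-at-1: output 1 ✗
  U3 stuck-at-0: output 0 ✓
  U3 stuck-at-1: output 1 ✗
  U4 stuck-at-0: output 0 ✓
  U4 stuck-at-1: output 1 ✗
  U5 stuck-at-0: output 0 ✓
  U5 stuck-at-1: output 1 ✗
Consistent faults: {U2 stuck-at-0, U3 stuck-at-0, U4 stuck-at-0, U5 stuck-at-0} — 4 in all.

4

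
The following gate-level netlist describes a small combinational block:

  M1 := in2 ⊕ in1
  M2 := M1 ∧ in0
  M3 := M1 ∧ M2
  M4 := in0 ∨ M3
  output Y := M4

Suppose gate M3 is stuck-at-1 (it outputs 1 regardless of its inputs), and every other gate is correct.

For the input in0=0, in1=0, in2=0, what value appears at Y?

Propagate with M3 forced: M1=0, M2=0, M3=1 [stuck-at-1], M4=1.
So Y = 1. (Without the fault it would be 0.)

1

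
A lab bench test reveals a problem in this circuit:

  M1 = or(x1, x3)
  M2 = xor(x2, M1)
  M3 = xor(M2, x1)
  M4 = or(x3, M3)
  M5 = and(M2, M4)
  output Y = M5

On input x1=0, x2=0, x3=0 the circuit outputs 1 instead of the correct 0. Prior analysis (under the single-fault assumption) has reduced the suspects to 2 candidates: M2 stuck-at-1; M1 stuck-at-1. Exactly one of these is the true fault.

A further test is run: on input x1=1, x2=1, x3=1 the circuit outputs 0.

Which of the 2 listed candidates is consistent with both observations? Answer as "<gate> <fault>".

M1 stuck-at-1

Evaluate each candidate on input x1=1, x2=1, x3=1:
  M2 stuck-at-1: M1=1, M2=1 [stuck-at-1], M3=0, M4=1, M5=1 → 1 — eliminated
  M1 stuck-at-1: M1=1 [stuck-at-1], M2=0, M3=1, M4=1, M5=0 → 0 — matches
Only M1 stuck-at-1 reproduces the observed 0.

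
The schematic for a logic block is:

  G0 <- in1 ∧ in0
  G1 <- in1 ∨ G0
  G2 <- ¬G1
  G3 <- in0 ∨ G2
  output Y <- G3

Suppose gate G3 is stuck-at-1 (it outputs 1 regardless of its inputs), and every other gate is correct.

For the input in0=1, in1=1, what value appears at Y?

Propagate with G3 forced: G0=1, G1=1, G2=0, G3=1 [stuck-at-1].
So Y = 1. (Same as the fault-free value — the fault is masked on this input.)

1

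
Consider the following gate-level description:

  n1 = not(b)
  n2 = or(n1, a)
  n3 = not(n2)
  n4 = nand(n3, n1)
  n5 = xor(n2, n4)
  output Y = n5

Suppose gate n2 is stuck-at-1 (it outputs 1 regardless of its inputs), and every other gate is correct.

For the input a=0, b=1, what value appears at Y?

0

Propagate with n2 forced: n1=0, n2=1 [stuck-at-1], n3=0, n4=1, n5=0.
So Y = 0. (Without the fault it would be 1.)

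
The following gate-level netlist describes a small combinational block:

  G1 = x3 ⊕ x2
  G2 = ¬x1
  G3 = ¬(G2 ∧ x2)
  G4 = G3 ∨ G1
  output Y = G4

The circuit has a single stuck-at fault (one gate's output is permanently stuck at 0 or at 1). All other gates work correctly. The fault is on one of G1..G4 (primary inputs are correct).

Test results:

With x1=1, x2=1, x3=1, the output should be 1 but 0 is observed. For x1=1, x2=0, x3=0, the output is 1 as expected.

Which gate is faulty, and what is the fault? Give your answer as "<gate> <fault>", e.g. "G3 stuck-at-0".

G2 stuck-at-1

Fault-free values for test 1 (x1=1, x2=1, x3=1): G1=0, G2=0, G3=1, G4=1, giving Y=1. Observed 0.
Test 1: faults giving observed 0 are {G2 stuck-at-1, G3 stuck-at-0, G4 stuck-at-0}.
Test 2 (x1=1, x2=0, x3=0): fault-free G1=0, G2=0, G3=1, G4=1 → 1; observed 1. Eliminates G3 stuck-at-0, G4 stuck-at-0.
Only G2 stuck-at-1 is consistent with every test.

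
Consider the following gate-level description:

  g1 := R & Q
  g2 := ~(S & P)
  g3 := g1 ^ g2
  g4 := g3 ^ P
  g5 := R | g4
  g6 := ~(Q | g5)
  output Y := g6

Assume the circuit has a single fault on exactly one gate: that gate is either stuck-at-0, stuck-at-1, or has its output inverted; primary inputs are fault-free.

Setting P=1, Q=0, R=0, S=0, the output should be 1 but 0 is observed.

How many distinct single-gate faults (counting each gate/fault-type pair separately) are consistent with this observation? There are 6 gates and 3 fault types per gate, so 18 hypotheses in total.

Fault-free: g1=0, g2=1, g3=1, g4=0, g5=0, g6=1 → 1. Observed 0.
  g1: stuck-at-1, inverted output ✓; others ✗
  g2: stuck-at-0, inverted output ✓; others ✗
  g3: stuck-at-0, inverted output ✓; others ✗
  g4: stuck-at-1, inverted output ✓; others ✗
  g5: stuck-at-1, inverted output ✓; others ✗
  g6: stuck-at-0, inverted output ✓; others ✗
Consistent faults: {g1 stuck-at-1, g1 inverted output, g2 stuck-at-0, g2 inverted output, g3 stuck-at-0, g3 inverted output, g4 stuck-at-1, g4 inverted output, g5 stuck-at-1, g5 inverted output, g6 stuck-at-0, g6 inverted output} — 12 in all.

12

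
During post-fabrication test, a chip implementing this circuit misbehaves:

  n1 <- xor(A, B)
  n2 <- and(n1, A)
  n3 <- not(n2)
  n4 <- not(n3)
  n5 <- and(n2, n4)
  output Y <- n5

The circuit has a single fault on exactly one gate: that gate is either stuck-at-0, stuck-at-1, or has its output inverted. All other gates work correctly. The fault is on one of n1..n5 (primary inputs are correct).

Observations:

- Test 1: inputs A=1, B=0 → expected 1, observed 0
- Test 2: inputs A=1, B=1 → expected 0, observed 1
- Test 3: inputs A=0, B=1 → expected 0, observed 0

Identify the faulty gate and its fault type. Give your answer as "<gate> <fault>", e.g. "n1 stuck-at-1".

n1 inverted output

Fault-free values for test 1 (A=1, B=0): n1=1, n2=1, n3=0, n4=1, n5=1, giving Y=1. Observed 0.
Test 1: faults giving observed 0 are {n1 stuck-at-0, n1 inverted output, n2 stuck-at-0, n2 inverted output, n3 stuck-at-1, n3 inverted output, n4 stuck-at-0, n4 inverted output, n5 stuck-at-0, n5 inverted output}.
Test 2 (A=1, B=1): fault-free n1=0, n2=0, n3=1, n4=0, n5=0 → 0; observed 1. Eliminates n1 stuck-at-0, n2 stuck-at-0, n3 stuck-at-1, n3 inverted output, n4 stuck-at-0, n4 inverted output, n5 stuck-at-0.
Test 3 (A=0, B=1): fault-free n1=1, n2=0, n3=1, n4=0, n5=0 → 0; observed 0. Eliminates n2 inverted output, n5 inverted output.
Only n1 inverted output is consistent with every test.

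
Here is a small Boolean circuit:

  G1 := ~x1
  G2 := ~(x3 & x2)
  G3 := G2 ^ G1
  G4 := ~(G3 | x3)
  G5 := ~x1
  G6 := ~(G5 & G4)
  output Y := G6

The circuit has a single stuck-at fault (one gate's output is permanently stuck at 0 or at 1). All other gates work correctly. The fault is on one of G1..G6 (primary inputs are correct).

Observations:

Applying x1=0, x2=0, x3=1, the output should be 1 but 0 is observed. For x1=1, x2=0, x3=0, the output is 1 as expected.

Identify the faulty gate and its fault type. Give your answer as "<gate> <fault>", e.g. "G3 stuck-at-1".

G4 stuck-at-1

Fault-free values for test 1 (x1=0, x2=0, x3=1): G1=1, G2=1, G3=0, G4=0, G5=1, G6=1, giving Y=1. Observed 0.
Test 1: faults giving observed 0 are {G4 stuck-at-1, G6 stuck-at-0}.
Test 2 (x1=1, x2=0, x3=0): fault-free G1=0, G2=1, G3=1, G4=0, G5=0, G6=1 → 1; observed 1. Eliminates G6 stuck-at-0.
Only G4 stuck-at-1 is consistent with every test.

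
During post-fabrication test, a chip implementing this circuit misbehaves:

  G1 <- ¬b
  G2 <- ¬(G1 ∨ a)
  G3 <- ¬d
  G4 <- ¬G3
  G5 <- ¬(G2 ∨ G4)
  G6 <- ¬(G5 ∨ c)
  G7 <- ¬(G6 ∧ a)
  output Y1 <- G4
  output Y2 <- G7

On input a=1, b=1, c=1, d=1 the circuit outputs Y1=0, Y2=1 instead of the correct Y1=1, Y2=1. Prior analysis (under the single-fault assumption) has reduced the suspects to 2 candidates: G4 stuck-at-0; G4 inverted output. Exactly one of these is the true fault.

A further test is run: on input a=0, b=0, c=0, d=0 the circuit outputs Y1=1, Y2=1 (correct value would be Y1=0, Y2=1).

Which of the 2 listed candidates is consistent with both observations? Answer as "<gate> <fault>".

Evaluate each candidate on input a=0, b=0, c=0, d=0:
  G4 stuck-at-0: G1=1, G2=0, G3=1, G4=0 [stuck-at-0], G5=1, G6=0, G7=1 → Y1=0, Y2=1 — eliminated
  G4 inverted output: G1=1, G2=0, G3=1, G4=1 [inverted output], G5=0, G6=1, G7=1 → Y1=1, Y2=1 — matches
Only G4 inverted output reproduces the observed Y1=1, Y2=1.

G4 inverted output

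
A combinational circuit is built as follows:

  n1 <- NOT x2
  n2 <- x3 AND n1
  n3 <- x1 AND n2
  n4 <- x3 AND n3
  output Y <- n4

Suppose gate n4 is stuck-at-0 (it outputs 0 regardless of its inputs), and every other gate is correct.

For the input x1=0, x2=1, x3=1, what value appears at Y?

Propagate with n4 forced: n1=0, n2=0, n3=0, n4=0 [stuck-at-0].
So Y = 0. (Same as the fault-free value — the fault is masked on this input.)

0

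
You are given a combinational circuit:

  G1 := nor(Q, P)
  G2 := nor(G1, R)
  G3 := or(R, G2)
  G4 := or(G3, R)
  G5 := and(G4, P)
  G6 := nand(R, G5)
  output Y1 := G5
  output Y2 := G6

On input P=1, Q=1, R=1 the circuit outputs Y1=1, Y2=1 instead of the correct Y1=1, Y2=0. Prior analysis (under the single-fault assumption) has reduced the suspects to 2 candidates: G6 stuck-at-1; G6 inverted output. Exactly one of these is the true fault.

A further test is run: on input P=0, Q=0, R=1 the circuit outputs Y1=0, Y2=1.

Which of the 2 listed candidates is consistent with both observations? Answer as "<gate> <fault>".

Evaluate each candidate on input P=0, Q=0, R=1:
  G6 stuck-at-1: G1=1, G2=0, G3=1, G4=1, G5=0, G6=1 [stuck-at-1] → Y1=0, Y2=1 — matches
  G6 inverted output: G1=1, G2=0, G3=1, G4=1, G5=0, G6=0 [inverted output] → Y1=0, Y2=0 — eliminated
Only G6 stuck-at-1 reproduces the observed Y1=0, Y2=1.

G6 stuck-at-1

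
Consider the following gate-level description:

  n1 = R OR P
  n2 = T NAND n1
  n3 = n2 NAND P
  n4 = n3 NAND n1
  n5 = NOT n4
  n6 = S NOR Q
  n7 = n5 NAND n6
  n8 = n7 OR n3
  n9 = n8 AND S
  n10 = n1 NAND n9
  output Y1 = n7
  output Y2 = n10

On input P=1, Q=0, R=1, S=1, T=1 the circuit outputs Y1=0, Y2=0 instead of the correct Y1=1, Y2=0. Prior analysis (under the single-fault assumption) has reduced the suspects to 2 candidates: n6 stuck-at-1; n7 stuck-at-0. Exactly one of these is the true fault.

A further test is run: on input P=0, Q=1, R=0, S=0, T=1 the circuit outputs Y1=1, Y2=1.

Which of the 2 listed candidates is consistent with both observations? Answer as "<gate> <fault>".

Evaluate each candidate on input P=0, Q=1, R=0, S=0, T=1:
  n6 stuck-at-1: n1=0, n2=1, n3=1, n4=1, n5=0, n6=1 [stuck-at-1], n7=1, n8=1, n9=0, n10=1 → Y1=1, Y2=1 — matches
  n7 stuck-at-0: n1=0, n2=1, n3=1, n4=1, n5=0, n6=0, n7=0 [stuck-at-0], n8=1, n9=0, n10=1 → Y1=0, Y2=1 — eliminated
Only n6 stuck-at-1 reproduces the observed Y1=1, Y2=1.

n6 stuck-at-1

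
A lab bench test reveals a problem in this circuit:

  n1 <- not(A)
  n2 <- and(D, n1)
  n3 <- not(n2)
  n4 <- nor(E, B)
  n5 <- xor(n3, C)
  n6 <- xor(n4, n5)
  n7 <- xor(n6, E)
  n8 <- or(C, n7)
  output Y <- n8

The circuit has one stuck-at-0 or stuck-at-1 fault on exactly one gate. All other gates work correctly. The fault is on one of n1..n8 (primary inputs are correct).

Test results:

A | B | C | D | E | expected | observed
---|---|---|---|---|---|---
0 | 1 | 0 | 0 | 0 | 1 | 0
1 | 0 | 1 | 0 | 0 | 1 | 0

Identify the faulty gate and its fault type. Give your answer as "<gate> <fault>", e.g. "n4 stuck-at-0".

Fault-free values for test 1 (A=0, B=1, C=0, D=0, E=0): n1=1, n2=0, n3=1, n4=0, n5=1, n6=1, n7=1, n8=1, giving Y=1. Observed 0.
Test 1: faults giving observed 0 are {n2 stuck-at-1, n3 stuck-at-0, n4 stuck-at-1, n5 stuck-at-0, n6 stuck-at-0, n7 stuck-at-0, n8 stuck-at-0}.
Test 2 (A=1, B=0, C=1, D=0, E=0): fault-free n1=0, n2=0, n3=1, n4=1, n5=0, n6=1, n7=1, n8=1 → 1; observed 0. Eliminates n2 stuck-at-1, n3 stuck-at-0, n4 stuck-at-1, n5 stuck-at-0, n6 stuck-at-0, n7 stuck-at-0.
Only n8 stuck-at-0 is consistent with every test.

n8 stuck-at-0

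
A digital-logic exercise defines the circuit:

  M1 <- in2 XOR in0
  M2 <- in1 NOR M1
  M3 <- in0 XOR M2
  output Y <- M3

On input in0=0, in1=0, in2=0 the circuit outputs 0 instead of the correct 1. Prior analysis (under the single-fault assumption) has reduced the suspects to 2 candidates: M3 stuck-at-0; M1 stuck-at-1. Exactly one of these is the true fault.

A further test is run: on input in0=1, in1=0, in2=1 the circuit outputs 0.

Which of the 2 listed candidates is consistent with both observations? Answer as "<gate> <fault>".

Evaluate each candidate on input in0=1, in1=0, in2=1:
  M3 stuck-at-0: M1=0, M2=1, M3=0 [stuck-at-0] → 0 — matches
  M1 stuck-at-1: M1=1 [stuck-at-1], M2=0, M3=1 → 1 — eliminated
Only M3 stuck-at-0 reproduces the observed 0.

M3 stuck-at-0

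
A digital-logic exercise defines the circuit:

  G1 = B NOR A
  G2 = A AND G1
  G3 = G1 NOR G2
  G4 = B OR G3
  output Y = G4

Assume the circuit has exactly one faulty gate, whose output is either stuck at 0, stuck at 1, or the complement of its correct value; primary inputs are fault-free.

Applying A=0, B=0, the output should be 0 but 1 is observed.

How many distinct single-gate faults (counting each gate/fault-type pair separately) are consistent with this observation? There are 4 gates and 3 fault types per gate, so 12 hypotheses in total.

Fault-free: G1=1, G2=0, G3=0, G4=0 → 0. Observed 1.
  G1 stuck-at-0: output 1 ✓
  G1 stuck-at-1: output 0 ✗
  G1 inverted output: output 1 ✓
  G2 stuck-at-0: output 0 ✗
  G2 stuck-at-1: output 0 ✗
  G2 inverted output: output 0 ✗
  G3 stuck-at-0: output 0 ✗
  G3 stuck-at-1: output 1 ✓
  G3 inverted output: output 1 ✓
  G4 stuck-at-0: output 0 ✗
  G4 stuck-at-1: output 1 ✓
  G4 inverted output: output 1 ✓
Consistent faults: {G1 stuck-at-0, G1 inverted output, G3 stuck-at-1, G3 inverted output, G4 stuck-at-1, G4 inverted output} — 6 in all.

6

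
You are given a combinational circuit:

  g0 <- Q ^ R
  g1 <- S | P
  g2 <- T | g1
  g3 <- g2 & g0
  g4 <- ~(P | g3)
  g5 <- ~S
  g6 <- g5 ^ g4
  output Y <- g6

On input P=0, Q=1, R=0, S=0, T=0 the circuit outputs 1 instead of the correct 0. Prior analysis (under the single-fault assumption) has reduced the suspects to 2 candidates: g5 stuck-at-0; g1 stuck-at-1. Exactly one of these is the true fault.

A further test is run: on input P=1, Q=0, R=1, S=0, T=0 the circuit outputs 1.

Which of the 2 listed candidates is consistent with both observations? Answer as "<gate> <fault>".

g1 stuck-at-1

Evaluate each candidate on input P=1, Q=0, R=1, S=0, T=0:
  g5 stuck-at-0: g0=1, g1=1, g2=1, g3=1, g4=0, g5=0 [stuck-at-0], g6=0 → 0 — eliminated
  g1 stuck-at-1: g0=1, g1=1 [stuck-at-1], g2=1, g3=1, g4=0, g5=1, g6=1 → 1 — matches
Only g1 stuck-at-1 reproduces the observed 1.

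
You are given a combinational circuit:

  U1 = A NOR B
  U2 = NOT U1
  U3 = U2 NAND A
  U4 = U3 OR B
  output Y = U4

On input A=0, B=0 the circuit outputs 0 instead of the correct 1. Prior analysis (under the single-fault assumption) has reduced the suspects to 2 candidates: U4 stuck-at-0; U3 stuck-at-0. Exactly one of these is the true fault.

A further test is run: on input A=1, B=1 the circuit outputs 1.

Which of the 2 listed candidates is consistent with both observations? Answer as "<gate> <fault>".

Evaluate each candidate on input A=1, B=1:
  U4 stuck-at-0: U1=0, U2=1, U3=0, U4=0 [stuck-at-0] → 0 — eliminated
  U3 stuck-at-0: U1=0, U2=1, U3=0 [stuck-at-0], U4=1 → 1 — matches
Only U3 stuck-at-0 reproduces the observed 1.

U3 stuck-at-0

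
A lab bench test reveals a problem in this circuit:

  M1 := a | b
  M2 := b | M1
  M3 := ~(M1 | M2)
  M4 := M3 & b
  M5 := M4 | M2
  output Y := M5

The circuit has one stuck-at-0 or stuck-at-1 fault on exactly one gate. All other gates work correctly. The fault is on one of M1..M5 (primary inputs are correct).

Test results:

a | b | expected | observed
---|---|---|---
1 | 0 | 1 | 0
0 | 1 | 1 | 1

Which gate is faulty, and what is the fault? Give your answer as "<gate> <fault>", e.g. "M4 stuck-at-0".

Fault-free values for test 1 (a=1, b=0): M1=1, M2=1, M3=0, M4=0, M5=1, giving Y=1. Observed 0.
Test 1: faults giving observed 0 are {M1 stuck-at-0, M2 stuck-at-0, M5 stuck-at-0}.
Test 2 (a=0, b=1): fault-free M1=1, M2=1, M3=0, M4=0, M5=1 → 1; observed 1. Eliminates M2 stuck-at-0, M5 stuck-at-0.
Only M1 stuck-at-0 is consistent with every test.

M1 stuck-at-0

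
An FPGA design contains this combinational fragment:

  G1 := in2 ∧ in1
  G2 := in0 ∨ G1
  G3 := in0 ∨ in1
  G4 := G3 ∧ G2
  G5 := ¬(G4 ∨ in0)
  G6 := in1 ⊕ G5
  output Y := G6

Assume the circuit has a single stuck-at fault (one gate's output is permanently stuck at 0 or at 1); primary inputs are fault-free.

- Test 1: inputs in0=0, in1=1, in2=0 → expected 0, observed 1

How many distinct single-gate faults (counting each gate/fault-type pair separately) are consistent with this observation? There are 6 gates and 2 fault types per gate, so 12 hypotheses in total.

5

Fault-free: G1=0, G2=0, G3=1, G4=0, G5=1, G6=0 → 0. Observed 1.
  G1 stuck-at-0: output 0 ✗
  G1 stuck-at-1: output 1 ✓
  G2 stuck-at-0: output 0 ✗
  G2 stuck-at-1: output 1 ✓
  G3 stuck-at-0: output 0 ✗
  G3 stuck-at-1: output 0 ✗
  G4 stuck-at-0: output 0 ✗
  G4 stuck-at-1: output 1 ✓
  G5 stuck-at-0: output 1 ✓
  G5 stuck-at-1: output 0 ✗
  G6 stuck-at-0: output 0 ✗
  G6 stuck-at-1: output 1 ✓
Consistent faults: {G1 stuck-at-1, G2 stuck-at-1, G4 stuck-at-1, G5 stuck-at-0, G6 stuck-at-1} — 5 in all.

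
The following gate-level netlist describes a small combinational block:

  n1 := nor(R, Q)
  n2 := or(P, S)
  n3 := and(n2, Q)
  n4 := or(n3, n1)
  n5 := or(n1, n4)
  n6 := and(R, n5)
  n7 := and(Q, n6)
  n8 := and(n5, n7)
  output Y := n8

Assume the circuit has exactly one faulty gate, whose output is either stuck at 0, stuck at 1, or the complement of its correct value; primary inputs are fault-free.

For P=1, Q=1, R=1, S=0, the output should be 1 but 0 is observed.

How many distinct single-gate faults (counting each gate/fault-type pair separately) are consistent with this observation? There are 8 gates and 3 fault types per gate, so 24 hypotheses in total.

14

Fault-free: n1=0, n2=1, n3=1, n4=1, n5=1, n6=1, n7=1, n8=1 → 1. Observed 0.
  n1: none of the 3 fault types match ✗
  n2: stuck-at-0, inverted output ✓; others ✗
  n3: stuck-at-0, inverted output ✓; others ✗
  n4: stuck-at-0, inverted output ✓; others ✗
  n5: stuck-at-0, inverted output ✓; others ✗
  n6: stuck-at-0, inverted output ✓; others ✗
  n7: stuck-at-0, inverted output ✓; others ✗
  n8: stuck-at-0, inverted output ✓; others ✗
Consistent faults: {n2 stuck-at-0, n2 inverted output, n3 stuck-at-0, n3 inverted output, n4 stuck-at-0, n4 inverted output, n5 stuck-at-0, n5 inverted output, n6 stuck-at-0, n6 inverted output, n7 stuck-at-0, n7 inverted output, n8 stuck-at-0, n8 inverted output} — 14 in all.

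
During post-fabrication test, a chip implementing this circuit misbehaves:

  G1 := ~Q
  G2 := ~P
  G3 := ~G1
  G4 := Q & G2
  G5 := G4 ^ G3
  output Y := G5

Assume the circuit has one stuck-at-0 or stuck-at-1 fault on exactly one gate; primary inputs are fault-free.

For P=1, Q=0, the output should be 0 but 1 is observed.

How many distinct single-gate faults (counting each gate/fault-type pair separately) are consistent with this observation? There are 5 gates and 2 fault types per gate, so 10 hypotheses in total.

4

Fault-free: G1=1, G2=0, G3=0, G4=0, G5=0 → 0. Observed 1.
  G1 stuck-at-0: output 1 ✓
  G1 stuck-at-1: output 0 ✗
  G2 stuck-at-0: output 0 ✗
  G2 stuck-at-1: output 0 ✗
  G3 stuck-at-0: output 0 ✗
  G3 stuck-at-1: output 1 ✓
  G4 stuck-at-0: output 0 ✗
  G4 stuck-at-1: output 1 ✓
  G5 stuck-at-0: output 0 ✗
  G5 stuck-at-1: output 1 ✓
Consistent faults: {G1 stuck-at-0, G3 stuck-at-1, G4 stuck-at-1, G5 stuck-at-1} — 4 in all.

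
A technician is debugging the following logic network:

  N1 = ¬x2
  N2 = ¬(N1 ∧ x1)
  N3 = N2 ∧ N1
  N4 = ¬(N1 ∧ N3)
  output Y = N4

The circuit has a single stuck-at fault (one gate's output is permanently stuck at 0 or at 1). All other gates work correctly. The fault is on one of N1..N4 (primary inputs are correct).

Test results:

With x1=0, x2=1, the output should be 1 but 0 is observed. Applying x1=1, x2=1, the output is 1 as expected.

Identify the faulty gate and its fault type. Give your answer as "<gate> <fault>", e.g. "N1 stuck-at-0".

N1 stuck-at-1

Fault-free values for test 1 (x1=0, x2=1): N1=0, N2=1, N3=0, N4=1, giving Y=1. Observed 0.
Test 1: faults giving observed 0 are {N1 stuck-at-1, N4 stuck-at-0}.
Test 2 (x1=1, x2=1): fault-free N1=0, N2=1, N3=0, N4=1 → 1; observed 1. Eliminates N4 stuck-at-0.
Only N1 stuck-at-1 is consistent with every test.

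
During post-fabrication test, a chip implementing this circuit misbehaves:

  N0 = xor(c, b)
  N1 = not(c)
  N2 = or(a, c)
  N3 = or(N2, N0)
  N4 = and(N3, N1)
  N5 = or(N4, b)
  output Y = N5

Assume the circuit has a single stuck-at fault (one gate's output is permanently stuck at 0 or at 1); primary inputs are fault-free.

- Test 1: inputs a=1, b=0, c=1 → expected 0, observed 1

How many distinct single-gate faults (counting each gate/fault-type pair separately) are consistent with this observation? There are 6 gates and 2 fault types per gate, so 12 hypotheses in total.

Fault-free: N0=1, N1=0, N2=1, N3=1, N4=0, N5=0 → 0. Observed 1.
  N0 stuck-at-0: output 0 ✗
  N0 stuck-at-1: output 0 ✗
  N1 stuck-at-0: output 0 ✗
  N1 stuck-at-1: output 1 ✓
  N2 stuck-at-0: output 0 ✗
  N2 stuck-at-1: output 0 ✗
  N3 stuck-at-0: output 0 ✗
  N3 stuck-at-1: output 0 ✗
  N4 stuck-at-0: output 0 ✗
  N4 stuck-at-1: output 1 ✓
  N5 stuck-at-0: output 0 ✗
  N5 stuck-at-1: output 1 ✓
Consistent faults: {N1 stuck-at-1, N4 stuck-at-1, N5 stuck-at-1} — 3 in all.

3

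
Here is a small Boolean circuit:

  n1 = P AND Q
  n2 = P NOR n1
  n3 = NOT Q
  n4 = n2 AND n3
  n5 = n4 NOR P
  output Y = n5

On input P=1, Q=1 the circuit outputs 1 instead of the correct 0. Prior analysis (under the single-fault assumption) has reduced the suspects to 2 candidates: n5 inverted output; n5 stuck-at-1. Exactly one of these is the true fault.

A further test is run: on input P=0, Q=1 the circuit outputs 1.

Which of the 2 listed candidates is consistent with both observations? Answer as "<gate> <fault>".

Evaluate each candidate on input P=0, Q=1:
  n5 inverted output: n1=0, n2=1, n3=0, n4=0, n5=0 [inverted output] → 0 — eliminated
  n5 stuck-at-1: n1=0, n2=1, n3=0, n4=0, n5=1 [stuck-at-1] → 1 — matches
Only n5 stuck-at-1 reproduces the observed 1.

n5 stuck-at-1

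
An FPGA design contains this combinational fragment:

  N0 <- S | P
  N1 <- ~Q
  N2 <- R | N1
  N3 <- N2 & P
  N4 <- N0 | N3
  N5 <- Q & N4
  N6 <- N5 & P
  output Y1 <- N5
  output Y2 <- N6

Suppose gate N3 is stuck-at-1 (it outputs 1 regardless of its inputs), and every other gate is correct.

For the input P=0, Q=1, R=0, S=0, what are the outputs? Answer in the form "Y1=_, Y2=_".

Propagate with N3 forced: N0=0, N1=0, N2=0, N3=1 [stuck-at-1], N4=1, N5=1, N6=0.
So the outputs are Y1=1, Y2=0. (Without the fault they would be Y1=0, Y2=0.)

Y1=1, Y2=0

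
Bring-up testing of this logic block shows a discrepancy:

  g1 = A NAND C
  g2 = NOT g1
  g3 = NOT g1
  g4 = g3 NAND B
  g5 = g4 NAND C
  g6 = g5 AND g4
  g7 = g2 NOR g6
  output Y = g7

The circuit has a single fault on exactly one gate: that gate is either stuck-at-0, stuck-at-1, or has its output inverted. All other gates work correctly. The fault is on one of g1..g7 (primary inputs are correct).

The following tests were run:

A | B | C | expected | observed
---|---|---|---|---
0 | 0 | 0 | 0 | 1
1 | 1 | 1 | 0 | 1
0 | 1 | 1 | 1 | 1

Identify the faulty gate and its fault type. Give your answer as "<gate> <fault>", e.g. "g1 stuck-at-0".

Fault-free values for test 1 (A=0, B=0, C=0): g1=1, g2=0, g3=0, g4=1, g5=1, g6=1, g7=0, giving Y=0. Observed 1.
Test 1: faults giving observed 1 are {g4 stuck-at-0, g4 inverted output, g5 stuck-at-0, g5 inverted output, g6 stuck-at-0, g6 inverted output, g7 stuck-at-1, g7 inverted output}.
Test 2 (A=1, B=1, C=1): fault-free g1=0, g2=1, g3=1, g4=0, g5=1, g6=0, g7=0 → 0; observed 1. Eliminates g4 stuck-at-0, g4 inverted output, g5 stuck-at-0, g5 inverted output, g6 stuck-at-0, g6 inverted output.
Test 3 (A=0, B=1, C=1): fault-free g1=1, g2=0, g3=0, g4=1, g5=0, g6=0, g7=1 → 1; observed 1. Eliminates g7 inverted output.
Only g7 stuck-at-1 is consistent with every test.

g7 stuck-at-1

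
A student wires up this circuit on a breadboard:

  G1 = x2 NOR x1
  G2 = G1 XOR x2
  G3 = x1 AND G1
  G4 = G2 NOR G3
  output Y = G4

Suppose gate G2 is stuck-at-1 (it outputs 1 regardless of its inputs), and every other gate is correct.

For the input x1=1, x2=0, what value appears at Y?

0

Propagate with G2 forced: G1=0, G2=1 [stuck-at-1], G3=0, G4=0.
So Y = 0. (Without the fault it would be 1.)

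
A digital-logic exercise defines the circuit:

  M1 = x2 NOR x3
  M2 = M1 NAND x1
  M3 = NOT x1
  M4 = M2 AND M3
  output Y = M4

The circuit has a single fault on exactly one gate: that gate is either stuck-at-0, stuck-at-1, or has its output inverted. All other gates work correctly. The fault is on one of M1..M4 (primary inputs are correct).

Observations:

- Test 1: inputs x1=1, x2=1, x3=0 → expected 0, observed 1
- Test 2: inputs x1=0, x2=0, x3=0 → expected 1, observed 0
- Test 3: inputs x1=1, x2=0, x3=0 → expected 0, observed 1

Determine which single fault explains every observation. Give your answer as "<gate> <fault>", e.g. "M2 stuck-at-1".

M4 inverted output

Fault-free values for test 1 (x1=1, x2=1, x3=0): M1=0, M2=1, M3=0, M4=0, giving Y=0. Observed 1.
Test 1: faults giving observed 1 are {M3 stuck-at-1, M3 inverted output, M4 stuck-at-1, M4 inverted output}.
Test 2 (x1=0, x2=0, x3=0): fault-free M1=1, M2=1, M3=1, M4=1 → 1; observed 0. Eliminates M3 stuck-at-1, M4 stuck-at-1.
Test 3 (x1=1, x2=0, x3=0): fault-free M1=1, M2=0, M3=0, M4=0 → 0; observed 1. Eliminates M3 inverted output.
Only M4 inverted output is consistent with every test.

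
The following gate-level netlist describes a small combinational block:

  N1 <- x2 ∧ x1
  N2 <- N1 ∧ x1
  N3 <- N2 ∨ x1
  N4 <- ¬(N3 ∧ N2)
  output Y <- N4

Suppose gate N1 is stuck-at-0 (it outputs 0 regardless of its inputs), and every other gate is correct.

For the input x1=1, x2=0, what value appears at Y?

Propagate with N1 forced: N1=0 [stuck-at-0], N2=0, N3=1, N4=1.
So Y = 1. (Same as the fault-free value — the fault is masked on this input.)

1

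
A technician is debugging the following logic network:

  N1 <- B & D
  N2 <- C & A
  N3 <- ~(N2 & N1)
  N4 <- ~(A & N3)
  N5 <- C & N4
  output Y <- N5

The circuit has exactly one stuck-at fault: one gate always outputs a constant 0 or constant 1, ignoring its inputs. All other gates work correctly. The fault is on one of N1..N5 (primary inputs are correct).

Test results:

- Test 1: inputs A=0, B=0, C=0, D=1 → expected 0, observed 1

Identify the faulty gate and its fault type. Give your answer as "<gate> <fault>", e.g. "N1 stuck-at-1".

Fault-free values for test 1 (A=0, B=0, C=0, D=1): N1=0, N2=0, N3=1, N4=1, N5=0, giving Y=0. Observed 1.
Test 1: faults giving observed 1 are {N5 stuck-at-1}.
Only N5 stuck-at-1 is consistent with every test.

N5 stuck-at-1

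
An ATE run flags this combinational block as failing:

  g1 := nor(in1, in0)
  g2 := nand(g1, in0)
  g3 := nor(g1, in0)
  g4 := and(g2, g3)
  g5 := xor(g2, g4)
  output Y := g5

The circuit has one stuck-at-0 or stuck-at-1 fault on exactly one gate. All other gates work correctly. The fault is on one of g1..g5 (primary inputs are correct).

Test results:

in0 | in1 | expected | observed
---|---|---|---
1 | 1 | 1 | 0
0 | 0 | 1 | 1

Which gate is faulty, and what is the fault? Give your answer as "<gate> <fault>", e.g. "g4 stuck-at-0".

g1 stuck-at-1

Fault-free values for test 1 (in0=1, in1=1): g1=0, g2=1, g3=0, g4=0, g5=1, giving Y=1. Observed 0.
Test 1: faults giving observed 0 are {g1 stuck-at-1, g2 stuck-at-0, g3 stuck-at-1, g4 stuck-at-1, g5 stuck-at-0}.
Test 2 (in0=0, in1=0): fault-free g1=1, g2=1, g3=0, g4=0, g5=1 → 1; observed 1. Eliminates g2 stuck-at-0, g3 stuck-at-1, g4 stuck-at-1, g5 stuck-at-0.
Only g1 stuck-at-1 is consistent with every test.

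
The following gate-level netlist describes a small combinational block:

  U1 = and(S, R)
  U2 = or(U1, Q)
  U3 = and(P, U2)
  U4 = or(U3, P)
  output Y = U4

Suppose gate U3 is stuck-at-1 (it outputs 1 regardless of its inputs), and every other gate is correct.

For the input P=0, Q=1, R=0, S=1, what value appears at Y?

Propagate with U3 forced: U1=0, U2=1, U3=1 [stuck-at-1], U4=1.
So Y = 1. (Without the fault it would be 0.)

1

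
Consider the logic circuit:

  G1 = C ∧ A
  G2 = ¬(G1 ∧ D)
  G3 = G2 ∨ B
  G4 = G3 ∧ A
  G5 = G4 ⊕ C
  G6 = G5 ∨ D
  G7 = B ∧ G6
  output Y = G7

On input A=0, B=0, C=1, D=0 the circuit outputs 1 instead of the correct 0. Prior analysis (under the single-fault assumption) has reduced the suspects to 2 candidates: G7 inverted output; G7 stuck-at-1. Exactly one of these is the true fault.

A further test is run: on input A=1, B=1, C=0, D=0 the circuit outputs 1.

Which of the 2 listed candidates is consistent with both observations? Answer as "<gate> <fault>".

Evaluate each candidate on input A=1, B=1, C=0, D=0:
  G7 inverted output: G1=0, G2=1, G3=1, G4=1, G5=1, G6=1, G7=0 [inverted output] → 0 — eliminated
  G7 stuck-at-1: G1=0, G2=1, G3=1, G4=1, G5=1, G6=1, G7=1 [stuck-at-1] → 1 — matches
Only G7 stuck-at-1 reproduces the observed 1.

G7 stuck-at-1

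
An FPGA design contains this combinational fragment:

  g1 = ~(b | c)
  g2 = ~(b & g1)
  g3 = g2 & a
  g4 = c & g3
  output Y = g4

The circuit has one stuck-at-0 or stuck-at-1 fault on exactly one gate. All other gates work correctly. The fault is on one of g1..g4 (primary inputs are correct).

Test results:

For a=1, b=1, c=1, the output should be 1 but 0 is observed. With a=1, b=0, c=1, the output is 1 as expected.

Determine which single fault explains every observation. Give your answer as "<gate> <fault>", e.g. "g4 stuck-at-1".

g1 stuck-at-1

Fault-free values for test 1 (a=1, b=1, c=1): g1=0, g2=1, g3=1, g4=1, giving Y=1. Observed 0.
Test 1: faults giving observed 0 are {g1 stuck-at-1, g2 stuck-at-0, g3 stuck-at-0, g4 stuck-at-0}.
Test 2 (a=1, b=0, c=1): fault-free g1=0, g2=1, g3=1, g4=1 → 1; observed 1. Eliminates g2 stuck-at-0, g3 stuck-at-0, g4 stuck-at-0.
Only g1 stuck-at-1 is consistent with every test.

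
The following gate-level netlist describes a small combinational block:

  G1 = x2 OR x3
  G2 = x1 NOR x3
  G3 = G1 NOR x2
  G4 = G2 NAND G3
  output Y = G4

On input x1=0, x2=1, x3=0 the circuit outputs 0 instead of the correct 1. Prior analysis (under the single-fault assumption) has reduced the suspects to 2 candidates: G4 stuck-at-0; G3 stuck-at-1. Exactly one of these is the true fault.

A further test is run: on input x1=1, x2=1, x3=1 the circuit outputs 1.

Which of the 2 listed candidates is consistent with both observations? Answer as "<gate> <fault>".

G3 stuck-at-1

Evaluate each candidate on input x1=1, x2=1, x3=1:
  G4 stuck-at-0: G1=1, G2=0, G3=0, G4=0 [stuck-at-0] → 0 — eliminated
  G3 stuck-at-1: G1=1, G2=0, G3=1 [stuck-at-1], G4=1 → 1 — matches
Only G3 stuck-at-1 reproduces the observed 1.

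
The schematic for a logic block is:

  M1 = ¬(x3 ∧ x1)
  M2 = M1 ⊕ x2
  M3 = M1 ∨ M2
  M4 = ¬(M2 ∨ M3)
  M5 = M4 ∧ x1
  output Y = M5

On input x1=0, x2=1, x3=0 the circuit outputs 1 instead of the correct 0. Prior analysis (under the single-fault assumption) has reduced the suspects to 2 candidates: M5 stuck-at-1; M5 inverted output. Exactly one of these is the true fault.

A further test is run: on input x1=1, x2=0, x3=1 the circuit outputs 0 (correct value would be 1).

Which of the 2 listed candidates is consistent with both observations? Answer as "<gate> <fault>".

Evaluate each candidate on input x1=1, x2=0, x3=1:
  M5 stuck-at-1: M1=0, M2=0, M3=0, M4=1, M5=1 [stuck-at-1] → 1 — eliminated
  M5 inverted output: M1=0, M2=0, M3=0, M4=1, M5=0 [inverted output] → 0 — matches
Only M5 inverted output reproduces the observed 0.

M5 inverted output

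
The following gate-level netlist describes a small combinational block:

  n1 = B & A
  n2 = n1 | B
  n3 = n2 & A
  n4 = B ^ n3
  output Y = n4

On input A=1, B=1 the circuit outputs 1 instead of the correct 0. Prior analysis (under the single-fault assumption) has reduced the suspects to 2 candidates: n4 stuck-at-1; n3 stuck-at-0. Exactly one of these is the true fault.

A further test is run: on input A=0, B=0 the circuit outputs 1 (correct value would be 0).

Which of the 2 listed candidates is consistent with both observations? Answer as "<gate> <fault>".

n4 stuck-at-1

Evaluate each candidate on input A=0, B=0:
  n4 stuck-at-1: n1=0, n2=0, n3=0, n4=1 [stuck-at-1] → 1 — matches
  n3 stuck-at-0: n1=0, n2=0, n3=0 [stuck-at-0], n4=0 → 0 — eliminated
Only n4 stuck-at-1 reproduces the observed 1.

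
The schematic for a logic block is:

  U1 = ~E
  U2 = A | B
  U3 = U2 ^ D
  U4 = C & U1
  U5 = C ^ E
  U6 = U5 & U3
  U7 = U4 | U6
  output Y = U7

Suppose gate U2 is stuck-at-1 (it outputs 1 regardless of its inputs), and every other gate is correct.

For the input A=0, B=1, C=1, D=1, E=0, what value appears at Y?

Propagate with U2 forced: U1=1, U2=1 [stuck-at-1], U3=0, U4=1, U5=1, U6=0, U7=1.
So Y = 1. (Same as the fault-free value — the fault is masked on this input.)

1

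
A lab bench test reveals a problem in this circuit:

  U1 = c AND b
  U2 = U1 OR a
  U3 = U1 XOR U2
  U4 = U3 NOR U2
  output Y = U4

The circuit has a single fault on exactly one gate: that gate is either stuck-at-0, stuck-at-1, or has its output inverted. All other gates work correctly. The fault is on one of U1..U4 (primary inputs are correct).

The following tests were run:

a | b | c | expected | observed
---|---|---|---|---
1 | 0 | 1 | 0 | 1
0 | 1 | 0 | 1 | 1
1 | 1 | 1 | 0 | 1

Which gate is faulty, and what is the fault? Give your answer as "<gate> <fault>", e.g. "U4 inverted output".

U4 stuck-at-1

Fault-free values for test 1 (a=1, b=0, c=1): U1=0, U2=1, U3=1, U4=0, giving Y=0. Observed 1.
Test 1: faults giving observed 1 are {U2 stuck-at-0, U2 inverted output, U4 stuck-at-1, U4 inverted output}.
Test 2 (a=0, b=1, c=0): fault-free U1=0, U2=0, U3=0, U4=1 → 1; observed 1. Eliminates U2 inverted output, U4 inverted output.
Test 3 (a=1, b=1, c=1): fault-free U1=1, U2=1, U3=0, U4=0 → 0; observed 1. Eliminates U2 stuck-at-0.
Only U4 stuck-at-1 is consistent with every test.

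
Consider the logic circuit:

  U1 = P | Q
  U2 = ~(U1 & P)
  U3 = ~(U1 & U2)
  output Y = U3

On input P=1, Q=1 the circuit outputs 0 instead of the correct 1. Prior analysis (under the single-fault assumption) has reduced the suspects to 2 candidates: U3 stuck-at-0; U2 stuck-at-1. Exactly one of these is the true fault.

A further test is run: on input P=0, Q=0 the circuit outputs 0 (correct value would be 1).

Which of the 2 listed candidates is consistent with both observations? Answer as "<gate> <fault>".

U3 stuck-at-0

Evaluate each candidate on input P=0, Q=0:
  U3 stuck-at-0: U1=0, U2=1, U3=0 [stuck-at-0] → 0 — matches
  U2 stuck-at-1: U1=0, U2=1 [stuck-at-1], U3=1 → 1 — eliminated
Only U3 stuck-at-0 reproduces the observed 0.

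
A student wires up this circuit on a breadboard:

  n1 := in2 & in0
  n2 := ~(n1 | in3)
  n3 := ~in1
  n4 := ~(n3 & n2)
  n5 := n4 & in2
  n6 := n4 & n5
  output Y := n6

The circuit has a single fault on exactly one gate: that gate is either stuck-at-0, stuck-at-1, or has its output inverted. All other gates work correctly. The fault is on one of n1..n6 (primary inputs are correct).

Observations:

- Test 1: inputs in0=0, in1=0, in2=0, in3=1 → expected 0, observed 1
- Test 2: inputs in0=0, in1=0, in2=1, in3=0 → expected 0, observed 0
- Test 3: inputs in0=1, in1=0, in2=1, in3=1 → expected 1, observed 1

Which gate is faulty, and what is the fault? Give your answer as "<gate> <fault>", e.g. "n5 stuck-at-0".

Fault-free values for test 1 (in0=0, in1=0, in2=0, in3=1): n1=0, n2=0, n3=1, n4=1, n5=0, n6=0, giving Y=0. Observed 1.
Test 1: faults giving observed 1 are {n5 stuck-at-1, n5 inverted output, n6 stuck-at-1, n6 inverted output}.
Test 2 (in0=0, in1=0, in2=1, in3=0): fault-free n1=0, n2=1, n3=1, n4=0, n5=0, n6=0 → 0; observed 0. Eliminates n6 stuck-at-1, n6 inverted output.
Test 3 (in0=1, in1=0, in2=1, in3=1): fault-free n1=1, n2=0, n3=1, n4=1, n5=1, n6=1 → 1; observed 1. Eliminates n5 inverted output.
Only n5 stuck-at-1 is consistent with every test.

n5 stuck-at-1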